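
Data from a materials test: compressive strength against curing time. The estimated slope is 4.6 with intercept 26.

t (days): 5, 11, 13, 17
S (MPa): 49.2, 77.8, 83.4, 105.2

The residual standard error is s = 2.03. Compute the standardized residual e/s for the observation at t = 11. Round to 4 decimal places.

ŷ = 26 + 4.6·11 = 76.6
e = 77.8 − 76.6 = 1.2
e/s = 1.2 / 2.03 = 0.5911

0.5911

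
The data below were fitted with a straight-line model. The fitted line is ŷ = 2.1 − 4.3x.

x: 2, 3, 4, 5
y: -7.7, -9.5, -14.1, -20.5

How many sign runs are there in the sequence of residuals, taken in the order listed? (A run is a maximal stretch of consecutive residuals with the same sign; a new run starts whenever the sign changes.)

3 runs

x=2: ŷ = 2.1 − 4.3·2 = -6.5; r = -7.7 − (-6.5) = -1.2
x=3: ŷ = 2.1 − 4.3·3 = -10.8; r = -9.5 − (-10.8) = 1.3
x=4: ŷ = 2.1 − 4.3·4 = -15.1; r = -14.1 − (-15.1) = 1
x=5: ŷ = 2.1 − 4.3·5 = -19.4; r = -20.5 − (-19.4) = -1.1
Signs: − + + −
Runs: −×1, +×2, −×1 → 3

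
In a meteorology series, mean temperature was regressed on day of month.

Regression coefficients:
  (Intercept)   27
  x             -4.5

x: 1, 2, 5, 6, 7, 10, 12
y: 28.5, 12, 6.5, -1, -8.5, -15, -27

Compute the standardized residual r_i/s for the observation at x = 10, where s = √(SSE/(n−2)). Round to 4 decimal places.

x=1: ŷ = 27 − 4.5·1 = 22.5; r = 28.5 − 22.5 = 6
x=2: ŷ = 27 − 4.5·2 = 18; r = 12 − 18 = -6
x=5: ŷ = 27 − 4.5·5 = 4.5; r = 6.5 − 4.5 = 2
x=6: ŷ = 27 − 4.5·6 = 0; r = -1 − 0 = -1
x=7: ŷ = 27 − 4.5·7 = -4.5; r = -8.5 − (-4.5) = -4
x=10: ŷ = 27 − 4.5·10 = -18; r = -15 − (-18) = 3
x=12: ŷ = 27 − 4.5·12 = -27; r = -27 − (-27) = 0
SSE = 36 + 36 + 4 + 1 + 16 + 9 + 0 = 102
s = √(102/5) = 4.51664
r/s = 3 / 4.51664 = 0.6642

0.6642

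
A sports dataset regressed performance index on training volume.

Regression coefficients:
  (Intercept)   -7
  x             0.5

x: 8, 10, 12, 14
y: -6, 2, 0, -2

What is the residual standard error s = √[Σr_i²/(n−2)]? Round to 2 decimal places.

s = 3.87

x=8: ŷ = -7 + 0.5·8 = -3; r = -6 − (-3) = -3
x=10: ŷ = -7 + 0.5·10 = -2; r = 2 − (-2) = 4
x=12: ŷ = -7 + 0.5·12 = -1; r = 0 − (-1) = 1
x=14: ŷ = -7 + 0.5·14 = 0; r = -2 − 0 = -2
SSE = 9 + 16 + 1 + 4 = 30
s = √(30/2) = √15 ≈ 3.87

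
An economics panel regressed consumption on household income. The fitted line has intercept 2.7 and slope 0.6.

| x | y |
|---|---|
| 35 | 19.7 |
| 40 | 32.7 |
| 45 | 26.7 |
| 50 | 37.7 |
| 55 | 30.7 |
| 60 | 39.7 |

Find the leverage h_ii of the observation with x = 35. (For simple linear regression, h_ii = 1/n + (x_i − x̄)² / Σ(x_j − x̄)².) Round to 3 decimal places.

h = 0.524

x̄ = (35 + 40 + 45 + 50 + 55 + 60)/6 = 47.5
Σ(x − x̄)² = 156.25 + 56.25 + 6.25 + 6.25 + 56.25 + 156.25 = 437.5
h = 1/6 + (-12.5)²/437.5 = 0.166667 + 0.357143 = 0.524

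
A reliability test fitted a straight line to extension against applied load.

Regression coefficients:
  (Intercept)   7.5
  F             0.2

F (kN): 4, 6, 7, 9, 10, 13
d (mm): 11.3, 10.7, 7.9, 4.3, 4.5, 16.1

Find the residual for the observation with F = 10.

d̂ = 7.5 + 0.2·10 = 9.5
e = 4.5 − 9.5 = -5

e = -5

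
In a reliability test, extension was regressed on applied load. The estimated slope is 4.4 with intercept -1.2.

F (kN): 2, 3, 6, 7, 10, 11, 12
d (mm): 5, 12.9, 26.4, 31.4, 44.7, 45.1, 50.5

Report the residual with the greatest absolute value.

e = -2.6

F=2: d̂ = -1.2 + 4.4·2 = 7.6; e = 5 − 7.6 = -2.6
F=3: d̂ = -1.2 + 4.4·3 = 12; e = 12.9 − 12 = 0.9
F=6: d̂ = -1.2 + 4.4·6 = 25.2; e = 26.4 − 25.2 = 1.2
F=7: d̂ = -1.2 + 4.4·7 = 29.6; e = 31.4 − 29.6 = 1.8
F=10: d̂ = -1.2 + 4.4·10 = 42.8; e = 44.7 − 42.8 = 1.9
F=11: d̂ = -1.2 + 4.4·11 = 47.2; e = 45.1 − 47.2 = -2.1
F=12: d̂ = -1.2 + 4.4·12 = 51.6; e = 50.5 − 51.6 = -1.1
Largest |e| is 2.6 at F = 2, residual -2.6.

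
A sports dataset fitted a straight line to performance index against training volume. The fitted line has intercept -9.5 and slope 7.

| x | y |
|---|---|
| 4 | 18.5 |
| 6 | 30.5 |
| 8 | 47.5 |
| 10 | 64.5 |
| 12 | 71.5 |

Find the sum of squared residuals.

SSE = 30

x=4: ŷ = -9.5 + 7·4 = 18.5; r = 18.5 − 18.5 = 0
x=6: ŷ = -9.5 + 7·6 = 32.5; r = 30.5 − 32.5 = -2
x=8: ŷ = -9.5 + 7·8 = 46.5; r = 47.5 − 46.5 = 1
x=10: ŷ = -9.5 + 7·10 = 60.5; r = 64.5 − 60.5 = 4
x=12: ŷ = -9.5 + 7·12 = 74.5; r = 71.5 − 74.5 = -3
SSE = 0 + 4 + 1 + 16 + 9 = 30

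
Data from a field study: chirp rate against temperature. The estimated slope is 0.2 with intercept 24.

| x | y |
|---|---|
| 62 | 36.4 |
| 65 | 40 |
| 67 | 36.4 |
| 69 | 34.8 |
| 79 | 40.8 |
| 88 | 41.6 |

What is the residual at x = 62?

ŷ = 24 + 0.2·62 = 36.4
e = 36.4 − 36.4 = 0

e = 0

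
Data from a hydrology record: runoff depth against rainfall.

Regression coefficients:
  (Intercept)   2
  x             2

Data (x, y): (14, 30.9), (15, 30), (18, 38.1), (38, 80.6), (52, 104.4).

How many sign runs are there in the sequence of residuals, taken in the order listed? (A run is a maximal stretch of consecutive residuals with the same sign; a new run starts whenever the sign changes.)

4 runs

x=14: ŷ = 2 + 2·14 = 30; e = 30.9 − 30 = 0.9
x=15: ŷ = 2 + 2·15 = 32; e = 30 − 32 = -2
x=18: ŷ = 2 + 2·18 = 38; e = 38.1 − 38 = 0.1
x=38: ŷ = 2 + 2·38 = 78; e = 80.6 − 78 = 2.6
x=52: ŷ = 2 + 2·52 = 106; e = 104.4 − 106 = -1.6
Signs: + − + + −
Runs: +×1, −×1, +×2, −×1 → 4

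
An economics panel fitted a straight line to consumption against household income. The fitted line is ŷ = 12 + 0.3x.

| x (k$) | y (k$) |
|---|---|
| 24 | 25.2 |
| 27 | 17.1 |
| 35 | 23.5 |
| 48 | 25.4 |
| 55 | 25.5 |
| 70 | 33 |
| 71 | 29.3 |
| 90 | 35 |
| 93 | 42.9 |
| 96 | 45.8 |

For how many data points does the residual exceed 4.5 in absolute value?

x=24: ŷ = 12 + 0.3·24 = 19.2; r = 25.2 − 19.2 = 6
x=27: ŷ = 12 + 0.3·27 = 20.1; r = 17.1 − 20.1 = -3
x=35: ŷ = 12 + 0.3·35 = 22.5; r = 23.5 − 22.5 = 1
x=48: ŷ = 12 + 0.3·48 = 26.4; r = 25.4 − 26.4 = -1
x=55: ŷ = 12 + 0.3·55 = 28.5; r = 25.5 − 28.5 = -3
x=70: ŷ = 12 + 0.3·70 = 33; r = 33 − 33 = 0
x=71: ŷ = 12 + 0.3·71 = 33.3; r = 29.3 − 33.3 = -4
x=90: ŷ = 12 + 0.3·90 = 39; r = 35 − 39 = -4
x=93: ŷ = 12 + 0.3·93 = 39.9; r = 42.9 − 39.9 = 3
x=96: ŷ = 12 + 0.3·96 = 40.8; r = 45.8 − 40.8 = 5
|r| > 4.5: x=24 (|r|=6), x=96 (|r|=5) → 2

2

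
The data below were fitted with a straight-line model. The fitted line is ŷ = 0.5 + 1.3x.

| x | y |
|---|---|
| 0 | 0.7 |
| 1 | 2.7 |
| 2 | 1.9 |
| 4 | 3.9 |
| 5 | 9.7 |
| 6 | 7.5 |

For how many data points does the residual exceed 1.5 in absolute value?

x=0: ŷ = 0.5 + 1.3·0 = 0.5; e = 0.7 − 0.5 = 0.2
x=1: ŷ = 0.5 + 1.3·1 = 1.8; e = 2.7 − 1.8 = 0.9
x=2: ŷ = 0.5 + 1.3·2 = 3.1; e = 1.9 − 3.1 = -1.2
x=4: ŷ = 0.5 + 1.3·4 = 5.7; e = 3.9 − 5.7 = -1.8
x=5: ŷ = 0.5 + 1.3·5 = 7; e = 9.7 − 7 = 2.7
x=6: ŷ = 0.5 + 1.3·6 = 8.3; e = 7.5 − 8.3 = -0.8
|e| > 1.5: x=4 (|e|=1.8), x=5 (|e|=2.7) → 2

2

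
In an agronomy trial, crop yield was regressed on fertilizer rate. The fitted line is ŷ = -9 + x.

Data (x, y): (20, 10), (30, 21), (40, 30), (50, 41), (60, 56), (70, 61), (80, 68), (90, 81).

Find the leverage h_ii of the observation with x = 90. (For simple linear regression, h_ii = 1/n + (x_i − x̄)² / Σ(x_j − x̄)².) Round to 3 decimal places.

x̄ = (20 + 30 + 40 + 50 + 60 + 70 + 80 + 90)/8 = 55
Σ(x − x̄)² = 1225 + 625 + 225 + 25 + 25 + 225 + 625 + 1225 = 4200
h = 1/8 + (35)²/4200 = 0.125 + 0.291667 = 0.417

h = 0.417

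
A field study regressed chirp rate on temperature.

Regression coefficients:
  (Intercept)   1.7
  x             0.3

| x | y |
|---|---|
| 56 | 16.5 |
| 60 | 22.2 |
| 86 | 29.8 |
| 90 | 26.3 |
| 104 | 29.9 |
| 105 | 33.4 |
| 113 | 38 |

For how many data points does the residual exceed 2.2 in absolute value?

5

x=56: ŷ = 1.7 + 0.3·56 = 18.5; e = 16.5 − 18.5 = -2
x=60: ŷ = 1.7 + 0.3·60 = 19.7; e = 22.2 − 19.7 = 2.5
x=86: ŷ = 1.7 + 0.3·86 = 27.5; e = 29.8 − 27.5 = 2.3
x=90: ŷ = 1.7 + 0.3·90 = 28.7; e = 26.3 − 28.7 = -2.4
x=104: ŷ = 1.7 + 0.3·104 = 32.9; e = 29.9 − 32.9 = -3
x=105: ŷ = 1.7 + 0.3·105 = 33.2; e = 33.4 − 33.2 = 0.2
x=113: ŷ = 1.7 + 0.3·113 = 35.6; e = 38 − 35.6 = 2.4
|e| > 2.2: x=60 (|e|=2.5), x=86 (|e|=2.3), x=90 (|e|=2.4), x=104 (|e|=3), x=113 (|e|=2.4) → 5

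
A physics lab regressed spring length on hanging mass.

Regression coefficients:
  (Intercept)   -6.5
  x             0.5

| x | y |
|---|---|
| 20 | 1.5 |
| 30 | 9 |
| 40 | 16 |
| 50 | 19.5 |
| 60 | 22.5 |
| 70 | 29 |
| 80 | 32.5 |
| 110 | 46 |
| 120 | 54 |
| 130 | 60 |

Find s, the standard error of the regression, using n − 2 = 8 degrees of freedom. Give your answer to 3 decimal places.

x=20: ŷ = -6.5 + 0.5·20 = 3.5; r = 1.5 − 3.5 = -2
x=30: ŷ = -6.5 + 0.5·30 = 8.5; r = 9 − 8.5 = 0.5
x=40: ŷ = -6.5 + 0.5·40 = 13.5; r = 16 − 13.5 = 2.5
x=50: ŷ = -6.5 + 0.5·50 = 18.5; r = 19.5 − 18.5 = 1
x=60: ŷ = -6.5 + 0.5·60 = 23.5; r = 22.5 − 23.5 = -1
x=70: ŷ = -6.5 + 0.5·70 = 28.5; r = 29 − 28.5 = 0.5
x=80: ŷ = -6.5 + 0.5·80 = 33.5; r = 32.5 − 33.5 = -1
x=110: ŷ = -6.5 + 0.5·110 = 48.5; r = 46 − 48.5 = -2.5
x=120: ŷ = -6.5 + 0.5·120 = 53.5; r = 54 − 53.5 = 0.5
x=130: ŷ = -6.5 + 0.5·130 = 58.5; r = 60 − 58.5 = 1.5
SSE = 4 + 0.25 + 6.25 + 1 + 1 + 0.25 + 1 + 6.25 + 0.25 + 2.25 = 22.5
s = √(22.5/8) = √2.8125 ≈ 1.677

s = 1.677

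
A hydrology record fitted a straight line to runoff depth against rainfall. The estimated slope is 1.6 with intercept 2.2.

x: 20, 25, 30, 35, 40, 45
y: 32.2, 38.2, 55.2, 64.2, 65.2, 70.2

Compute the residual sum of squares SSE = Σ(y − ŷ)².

x=20: ŷ = 2.2 + 1.6·20 = 34.2; r = 32.2 − 34.2 = -2
x=25: ŷ = 2.2 + 1.6·25 = 42.2; r = 38.2 − 42.2 = -4
x=30: ŷ = 2.2 + 1.6·30 = 50.2; r = 55.2 − 50.2 = 5
x=35: ŷ = 2.2 + 1.6·35 = 58.2; r = 64.2 − 58.2 = 6
x=40: ŷ = 2.2 + 1.6·40 = 66.2; r = 65.2 − 66.2 = -1
x=45: ŷ = 2.2 + 1.6·45 = 74.2; r = 70.2 − 74.2 = -4
SSE = 4 + 16 + 25 + 36 + 1 + 16 = 98

SSE = 98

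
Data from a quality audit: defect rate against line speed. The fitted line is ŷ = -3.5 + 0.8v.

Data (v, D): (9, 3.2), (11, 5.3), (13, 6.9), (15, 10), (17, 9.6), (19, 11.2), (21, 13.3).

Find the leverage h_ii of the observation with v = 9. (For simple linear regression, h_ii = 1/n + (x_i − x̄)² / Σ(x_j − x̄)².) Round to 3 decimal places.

h = 0.464

v̄ = (9 + 11 + 13 + 15 + 17 + 19 + 21)/7 = 15
Σ(v − v̄)² = 36 + 16 + 4 + 0 + 4 + 16 + 36 = 112
h = 1/7 + (-6)²/112 = 0.142857 + 0.321429 = 0.464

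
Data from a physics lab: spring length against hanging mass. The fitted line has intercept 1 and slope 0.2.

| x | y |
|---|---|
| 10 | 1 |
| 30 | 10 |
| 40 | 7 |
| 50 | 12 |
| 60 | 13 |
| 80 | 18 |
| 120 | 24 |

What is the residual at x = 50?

ŷ = 1 + 0.2·50 = 11
r = 12 − 11 = 1

r = 1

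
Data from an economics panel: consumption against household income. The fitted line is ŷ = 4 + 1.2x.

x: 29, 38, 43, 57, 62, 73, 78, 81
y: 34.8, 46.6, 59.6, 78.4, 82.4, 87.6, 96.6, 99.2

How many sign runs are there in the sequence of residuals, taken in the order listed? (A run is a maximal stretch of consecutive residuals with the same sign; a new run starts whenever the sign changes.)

x=29: ŷ = 4 + 1.2·29 = 38.8; e = 34.8 − 38.8 = -4
x=38: ŷ = 4 + 1.2·38 = 49.6; e = 46.6 − 49.6 = -3
x=43: ŷ = 4 + 1.2·43 = 55.6; e = 59.6 − 55.6 = 4
x=57: ŷ = 4 + 1.2·57 = 72.4; e = 78.4 − 72.4 = 6
x=62: ŷ = 4 + 1.2·62 = 78.4; e = 82.4 − 78.4 = 4
x=73: ŷ = 4 + 1.2·73 = 91.6; e = 87.6 − 91.6 = -4
x=78: ŷ = 4 + 1.2·78 = 97.6; e = 96.6 − 97.6 = -1
x=81: ŷ = 4 + 1.2·81 = 101.2; e = 99.2 − 101.2 = -2
Signs: − − + + + − − −
Runs: −×2, +×3, −×3 → 3

3 runs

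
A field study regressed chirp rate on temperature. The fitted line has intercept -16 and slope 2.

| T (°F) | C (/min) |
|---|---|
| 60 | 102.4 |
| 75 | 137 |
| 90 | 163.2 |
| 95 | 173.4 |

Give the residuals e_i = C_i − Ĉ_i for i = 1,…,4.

T=60: Ĉ = -16 + 2·60 = 104; e = 102.4 − 104 = -1.6
T=75: Ĉ = -16 + 2·75 = 134; e = 137 − 134 = 3
T=90: Ĉ = -16 + 2·90 = 164; e = 163.2 − 164 = -0.8
T=95: Ĉ = -16 + 2·95 = 174; e = 173.4 − 174 = -0.6

-1.6, 3, -0.8, -0.6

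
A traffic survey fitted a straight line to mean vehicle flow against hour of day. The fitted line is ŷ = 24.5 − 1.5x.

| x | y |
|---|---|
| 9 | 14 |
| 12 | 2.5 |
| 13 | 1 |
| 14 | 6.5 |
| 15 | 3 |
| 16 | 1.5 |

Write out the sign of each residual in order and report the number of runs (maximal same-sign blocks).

3 runs

x=9: ŷ = 24.5 − 1.5·9 = 11; e = 14 − 11 = 3
x=12: ŷ = 24.5 − 1.5·12 = 6.5; e = 2.5 − 6.5 = -4
x=13: ŷ = 24.5 − 1.5·13 = 5; e = 1 − 5 = -4
x=14: ŷ = 24.5 − 1.5·14 = 3.5; e = 6.5 − 3.5 = 3
x=15: ŷ = 24.5 − 1.5·15 = 2; e = 3 − 2 = 1
x=16: ŷ = 24.5 − 1.5·16 = 0.5; e = 1.5 − 0.5 = 1
Signs: + − − + + +
Runs: +×1, −×2, +×3 → 3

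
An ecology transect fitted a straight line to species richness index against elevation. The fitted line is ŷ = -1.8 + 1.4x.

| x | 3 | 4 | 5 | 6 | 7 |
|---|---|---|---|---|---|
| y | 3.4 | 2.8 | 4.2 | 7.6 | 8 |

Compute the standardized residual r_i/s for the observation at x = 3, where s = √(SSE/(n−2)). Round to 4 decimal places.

0.8660

x=3: ŷ = -1.8 + 1.4·3 = 2.4; r = 3.4 − 2.4 = 1
x=4: ŷ = -1.8 + 1.4·4 = 3.8; r = 2.8 − 3.8 = -1
x=5: ŷ = -1.8 + 1.4·5 = 5.2; r = 4.2 − 5.2 = -1
x=6: ŷ = -1.8 + 1.4·6 = 6.6; r = 7.6 − 6.6 = 1
x=7: ŷ = -1.8 + 1.4·7 = 8; r = 8 − 8 = 0
SSE = 1 + 1 + 1 + 1 + 0 = 4
s = √(4/3) = 1.1547
r/s = 1 / 1.1547 = 0.8660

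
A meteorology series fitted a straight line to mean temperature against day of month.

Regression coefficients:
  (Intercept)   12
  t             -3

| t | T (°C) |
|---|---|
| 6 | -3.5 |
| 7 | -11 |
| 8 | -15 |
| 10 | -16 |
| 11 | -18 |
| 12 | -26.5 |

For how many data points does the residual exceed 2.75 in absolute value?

2

t=6: T̂ = 12 − 3·6 = -6; e = -3.5 − (-6) = 2.5
t=7: T̂ = 12 − 3·7 = -9; e = -11 − (-9) = -2
t=8: T̂ = 12 − 3·8 = -12; e = -15 − (-12) = -3
t=10: T̂ = 12 − 3·10 = -18; e = -16 − (-18) = 2
t=11: T̂ = 12 − 3·11 = -21; e = -18 − (-21) = 3
t=12: T̂ = 12 − 3·12 = -24; e = -26.5 − (-24) = -2.5
|e| > 2.75: t=8 (|e|=3), t=11 (|e|=3) → 2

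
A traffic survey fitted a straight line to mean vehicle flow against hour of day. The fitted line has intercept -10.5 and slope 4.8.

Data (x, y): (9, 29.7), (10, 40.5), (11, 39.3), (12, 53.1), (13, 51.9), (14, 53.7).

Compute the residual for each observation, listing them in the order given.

x=9: ŷ = -10.5 + 4.8·9 = 32.7; e = 29.7 − 32.7 = -3
x=10: ŷ = -10.5 + 4.8·10 = 37.5; e = 40.5 − 37.5 = 3
x=11: ŷ = -10.5 + 4.8·11 = 42.3; e = 39.3 − 42.3 = -3
x=12: ŷ = -10.5 + 4.8·12 = 47.1; e = 53.1 − 47.1 = 6
x=13: ŷ = -10.5 + 4.8·13 = 51.9; e = 51.9 − 51.9 = 0
x=14: ŷ = -10.5 + 4.8·14 = 56.7; e = 53.7 − 56.7 = -3

-3, 3, -3, 6, 0, -3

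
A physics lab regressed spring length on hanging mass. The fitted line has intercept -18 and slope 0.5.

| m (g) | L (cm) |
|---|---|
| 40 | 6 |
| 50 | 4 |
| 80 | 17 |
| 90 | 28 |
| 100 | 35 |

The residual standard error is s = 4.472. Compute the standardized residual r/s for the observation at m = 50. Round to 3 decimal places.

ŷ = -18 + 0.5·50 = 7
r = 4 − 7 = -3
r/s = -3 / 4.472 = -0.671

-0.671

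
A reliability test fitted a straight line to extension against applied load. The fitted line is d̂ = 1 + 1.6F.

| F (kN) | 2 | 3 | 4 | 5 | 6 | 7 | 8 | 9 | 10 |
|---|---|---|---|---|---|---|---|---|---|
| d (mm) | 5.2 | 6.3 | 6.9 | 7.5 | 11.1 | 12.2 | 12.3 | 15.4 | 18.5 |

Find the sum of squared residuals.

SSE = 8.5

F=2: d̂ = 1 + 1.6·2 = 4.2; e = 5.2 − 4.2 = 1
F=3: d̂ = 1 + 1.6·3 = 5.8; e = 6.3 − 5.8 = 0.5
F=4: d̂ = 1 + 1.6·4 = 7.4; e = 6.9 − 7.4 = -0.5
F=5: d̂ = 1 + 1.6·5 = 9; e = 7.5 − 9 = -1.5
F=6: d̂ = 1 + 1.6·6 = 10.6; e = 11.1 − 10.6 = 0.5
F=7: d̂ = 1 + 1.6·7 = 12.2; e = 12.2 − 12.2 = 0
F=8: d̂ = 1 + 1.6·8 = 13.8; e = 12.3 − 13.8 = -1.5
F=9: d̂ = 1 + 1.6·9 = 15.4; e = 15.4 − 15.4 = 0
F=10: d̂ = 1 + 1.6·10 = 17; e = 18.5 − 17 = 1.5
SSE = 1 + 0.25 + 0.25 + 2.25 + 0.25 + 0 + 2.25 + 0 + 2.25 = 8.5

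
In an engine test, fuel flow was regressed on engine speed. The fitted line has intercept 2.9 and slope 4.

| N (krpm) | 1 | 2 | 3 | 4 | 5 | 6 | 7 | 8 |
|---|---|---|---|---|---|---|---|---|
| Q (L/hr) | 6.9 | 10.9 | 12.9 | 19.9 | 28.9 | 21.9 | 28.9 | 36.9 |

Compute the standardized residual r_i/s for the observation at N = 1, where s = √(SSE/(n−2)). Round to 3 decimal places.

0.000

N=1: Q̂ = 2.9 + 4·1 = 6.9; r = 6.9 − 6.9 = 0
N=2: Q̂ = 2.9 + 4·2 = 10.9; r = 10.9 − 10.9 = 0
N=3: Q̂ = 2.9 + 4·3 = 14.9; r = 12.9 − 14.9 = -2
N=4: Q̂ = 2.9 + 4·4 = 18.9; r = 19.9 − 18.9 = 1
N=5: Q̂ = 2.9 + 4·5 = 22.9; r = 28.9 − 22.9 = 6
N=6: Q̂ = 2.9 + 4·6 = 26.9; r = 21.9 − 26.9 = -5
N=7: Q̂ = 2.9 + 4·7 = 30.9; r = 28.9 − 30.9 = -2
N=8: Q̂ = 2.9 + 4·8 = 34.9; r = 36.9 − 34.9 = 2
SSE = 0 + 0 + 4 + 1 + 36 + 25 + 4 + 4 = 74
s = √(74/6) = 3.51188
r/s = 0 / 3.51188 = 0.000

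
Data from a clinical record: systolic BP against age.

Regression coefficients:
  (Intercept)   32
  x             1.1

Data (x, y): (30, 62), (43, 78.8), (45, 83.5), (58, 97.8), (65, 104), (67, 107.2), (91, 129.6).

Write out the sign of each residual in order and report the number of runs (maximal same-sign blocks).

x=30: ŷ = 32 + 1.1·30 = 65; r = 62 − 65 = -3
x=43: ŷ = 32 + 1.1·43 = 79.3; r = 78.8 − 79.3 = -0.5
x=45: ŷ = 32 + 1.1·45 = 81.5; r = 83.5 − 81.5 = 2
x=58: ŷ = 32 + 1.1·58 = 95.8; r = 97.8 − 95.8 = 2
x=65: ŷ = 32 + 1.1·65 = 103.5; r = 104 − 103.5 = 0.5
x=67: ŷ = 32 + 1.1·67 = 105.7; r = 107.2 − 105.7 = 1.5
x=91: ŷ = 32 + 1.1·91 = 132.1; r = 129.6 − 132.1 = -2.5
Signs: − − + + + + −
Runs: −×2, +×4, −×1 → 3

3 runs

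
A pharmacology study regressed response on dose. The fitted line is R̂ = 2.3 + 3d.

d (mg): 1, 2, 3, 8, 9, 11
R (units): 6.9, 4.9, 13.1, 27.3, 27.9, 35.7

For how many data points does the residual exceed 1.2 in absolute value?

d=1: R̂ = 2.3 + 3·1 = 5.3; e = 6.9 − 5.3 = 1.6
d=2: R̂ = 2.3 + 3·2 = 8.3; e = 4.9 − 8.3 = -3.4
d=3: R̂ = 2.3 + 3·3 = 11.3; e = 13.1 − 11.3 = 1.8
d=8: R̂ = 2.3 + 3·8 = 26.3; e = 27.3 − 26.3 = 1
d=9: R̂ = 2.3 + 3·9 = 29.3; e = 27.9 − 29.3 = -1.4
d=11: R̂ = 2.3 + 3·11 = 35.3; e = 35.7 − 35.3 = 0.4
|e| > 1.2: d=1 (|e|=1.6), d=2 (|e|=3.4), d=3 (|e|=1.8), d=9 (|e|=1.4) → 4

4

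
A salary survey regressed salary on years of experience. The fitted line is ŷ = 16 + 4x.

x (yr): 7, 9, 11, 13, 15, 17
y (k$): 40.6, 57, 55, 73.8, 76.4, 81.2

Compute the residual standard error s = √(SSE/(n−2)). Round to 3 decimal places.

s = 5.079

x=7: ŷ = 16 + 4·7 = 44; e = 40.6 − 44 = -3.4
x=9: ŷ = 16 + 4·9 = 52; e = 57 − 52 = 5
x=11: ŷ = 16 + 4·11 = 60; e = 55 − 60 = -5
x=13: ŷ = 16 + 4·13 = 68; e = 73.8 − 68 = 5.8
x=15: ŷ = 16 + 4·15 = 76; e = 76.4 − 76 = 0.4
x=17: ŷ = 16 + 4·17 = 84; e = 81.2 − 84 = -2.8
SSE = 11.56 + 25 + 25 + 33.64 + 0.16 + 7.84 = 103.2
s = √(103.2/4) = √25.8 ≈ 5.079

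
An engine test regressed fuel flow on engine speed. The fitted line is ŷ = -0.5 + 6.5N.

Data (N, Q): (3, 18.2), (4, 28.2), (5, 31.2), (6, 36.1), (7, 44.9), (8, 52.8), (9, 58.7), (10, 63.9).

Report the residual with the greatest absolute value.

N=3: ŷ = -0.5 + 6.5·3 = 19; r = 18.2 − 19 = -0.8
N=4: ŷ = -0.5 + 6.5·4 = 25.5; r = 28.2 − 25.5 = 2.7
N=5: ŷ = -0.5 + 6.5·5 = 32; r = 31.2 − 32 = -0.8
N=6: ŷ = -0.5 + 6.5·6 = 38.5; r = 36.1 − 38.5 = -2.4
N=7: ŷ = -0.5 + 6.5·7 = 45; r = 44.9 − 45 = -0.1
N=8: ŷ = -0.5 + 6.5·8 = 51.5; r = 52.8 − 51.5 = 1.3
N=9: ŷ = -0.5 + 6.5·9 = 58; r = 58.7 − 58 = 0.7
N=10: ŷ = -0.5 + 6.5·10 = 64.5; r = 63.9 − 64.5 = -0.6
Largest |r| is 2.7 at N = 4, residual 2.7.

r = 2.7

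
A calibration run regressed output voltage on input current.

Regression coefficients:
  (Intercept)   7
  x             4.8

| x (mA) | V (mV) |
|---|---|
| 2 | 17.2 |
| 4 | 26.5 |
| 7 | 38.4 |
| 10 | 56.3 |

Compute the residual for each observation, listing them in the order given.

0.6, 0.3, -2.2, 1.3

x=2: V̂ = 7 + 4.8·2 = 16.6; e = 17.2 − 16.6 = 0.6
x=4: V̂ = 7 + 4.8·4 = 26.2; e = 26.5 − 26.2 = 0.3
x=7: V̂ = 7 + 4.8·7 = 40.6; e = 38.4 − 40.6 = -2.2
x=10: V̂ = 7 + 4.8·10 = 55; e = 56.3 − 55 = 1.3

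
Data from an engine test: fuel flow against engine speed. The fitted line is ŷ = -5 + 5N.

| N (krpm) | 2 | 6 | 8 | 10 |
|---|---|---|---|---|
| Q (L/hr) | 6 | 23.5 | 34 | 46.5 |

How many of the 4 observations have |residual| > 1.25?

N=2: ŷ = -5 + 5·2 = 5; r = 6 − 5 = 1
N=6: ŷ = -5 + 5·6 = 25; r = 23.5 − 25 = -1.5
N=8: ŷ = -5 + 5·8 = 35; r = 34 − 35 = -1
N=10: ŷ = -5 + 5·10 = 45; r = 46.5 − 45 = 1.5
|r| > 1.25: N=6 (|r|=1.5), N=10 (|r|=1.5) → 2

2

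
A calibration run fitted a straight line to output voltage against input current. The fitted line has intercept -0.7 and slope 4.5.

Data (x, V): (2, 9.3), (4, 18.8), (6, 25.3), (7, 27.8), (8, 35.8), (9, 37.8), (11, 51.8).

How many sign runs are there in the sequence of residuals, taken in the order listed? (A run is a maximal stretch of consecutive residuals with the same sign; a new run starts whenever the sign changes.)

5 runs

x=2: ŷ = -0.7 + 4.5·2 = 8.3; e = 9.3 − 8.3 = 1
x=4: ŷ = -0.7 + 4.5·4 = 17.3; e = 18.8 − 17.3 = 1.5
x=6: ŷ = -0.7 + 4.5·6 = 26.3; e = 25.3 − 26.3 = -1
x=7: ŷ = -0.7 + 4.5·7 = 30.8; e = 27.8 − 30.8 = -3
x=8: ŷ = -0.7 + 4.5·8 = 35.3; e = 35.8 − 35.3 = 0.5
x=9: ŷ = -0.7 + 4.5·9 = 39.8; e = 37.8 − 39.8 = -2
x=11: ŷ = -0.7 + 4.5·11 = 48.8; e = 51.8 − 48.8 = 3
Signs: + + − − + − +
Runs: +×2, −×2, +×1, −×1, +×1 → 5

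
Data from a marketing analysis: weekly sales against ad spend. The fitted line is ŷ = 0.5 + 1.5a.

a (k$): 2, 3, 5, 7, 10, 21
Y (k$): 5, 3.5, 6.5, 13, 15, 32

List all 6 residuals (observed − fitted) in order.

a=2: ŷ = 0.5 + 1.5·2 = 3.5; e = 5 − 3.5 = 1.5
a=3: ŷ = 0.5 + 1.5·3 = 5; e = 3.5 − 5 = -1.5
a=5: ŷ = 0.5 + 1.5·5 = 8; e = 6.5 − 8 = -1.5
a=7: ŷ = 0.5 + 1.5·7 = 11; e = 13 − 11 = 2
a=10: ŷ = 0.5 + 1.5·10 = 15.5; e = 15 − 15.5 = -0.5
a=21: ŷ = 0.5 + 1.5·21 = 32; e = 32 − 32 = 0

1.5, -1.5, -1.5, 2, -0.5, 0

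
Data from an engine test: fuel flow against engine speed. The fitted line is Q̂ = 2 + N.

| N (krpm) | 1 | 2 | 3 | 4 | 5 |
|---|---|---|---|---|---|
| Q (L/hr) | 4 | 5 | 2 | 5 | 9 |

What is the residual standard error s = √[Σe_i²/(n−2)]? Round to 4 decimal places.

s = 2.3094

N=1: Q̂ = 2 + 1 = 3; e = 4 − 3 = 1
N=2: Q̂ = 2 + 2 = 4; e = 5 − 4 = 1
N=3: Q̂ = 2 + 3 = 5; e = 2 − 5 = -3
N=4: Q̂ = 2 + 4 = 6; e = 5 − 6 = -1
N=5: Q̂ = 2 + 5 = 7; e = 9 − 7 = 2
SSE = 1 + 1 + 9 + 1 + 4 = 16
s = √(16/3) = √5.33333 ≈ 2.3094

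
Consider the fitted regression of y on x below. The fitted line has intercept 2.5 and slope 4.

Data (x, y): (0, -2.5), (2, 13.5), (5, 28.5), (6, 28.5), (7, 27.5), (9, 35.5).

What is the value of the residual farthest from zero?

x=0: ŷ = 2.5 + 4·0 = 2.5; r = -2.5 − 2.5 = -5
x=2: ŷ = 2.5 + 4·2 = 10.5; r = 13.5 − 10.5 = 3
x=5: ŷ = 2.5 + 4·5 = 22.5; r = 28.5 − 22.5 = 6
x=6: ŷ = 2.5 + 4·6 = 26.5; r = 28.5 − 26.5 = 2
x=7: ŷ = 2.5 + 4·7 = 30.5; r = 27.5 − 30.5 = -3
x=9: ŷ = 2.5 + 4·9 = 38.5; r = 35.5 − 38.5 = -3
Largest |r| is 6 at x = 5, residual 6.

r = 6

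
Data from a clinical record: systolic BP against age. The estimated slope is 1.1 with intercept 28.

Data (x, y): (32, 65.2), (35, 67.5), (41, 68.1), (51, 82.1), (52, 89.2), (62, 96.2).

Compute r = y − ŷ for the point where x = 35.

ŷ = 28 + 1.1·35 = 66.5
r = 67.5 − 66.5 = 1

r = 1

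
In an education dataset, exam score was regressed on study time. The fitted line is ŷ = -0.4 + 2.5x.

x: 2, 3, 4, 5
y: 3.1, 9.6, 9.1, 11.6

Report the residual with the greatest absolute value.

e = 2.5

x=2: ŷ = -0.4 + 2.5·2 = 4.6; e = 3.1 − 4.6 = -1.5
x=3: ŷ = -0.4 + 2.5·3 = 7.1; e = 9.6 − 7.1 = 2.5
x=4: ŷ = -0.4 + 2.5·4 = 9.6; e = 9.1 − 9.6 = -0.5
x=5: ŷ = -0.4 + 2.5·5 = 12.1; e = 11.6 − 12.1 = -0.5
Largest |e| is 2.5 at x = 3, residual 2.5.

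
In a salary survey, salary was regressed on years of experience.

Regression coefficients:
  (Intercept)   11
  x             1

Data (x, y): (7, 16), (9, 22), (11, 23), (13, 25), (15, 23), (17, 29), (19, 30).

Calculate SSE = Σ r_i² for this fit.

SSE = 20

x=7: ŷ = 11 + 7 = 18; r = 16 − 18 = -2
x=9: ŷ = 11 + 9 = 20; r = 22 − 20 = 2
x=11: ŷ = 11 + 11 = 22; r = 23 − 22 = 1
x=13: ŷ = 11 + 13 = 24; r = 25 − 24 = 1
x=15: ŷ = 11 + 15 = 26; r = 23 − 26 = -3
x=17: ŷ = 11 + 17 = 28; r = 29 − 28 = 1
x=19: ŷ = 11 + 19 = 30; r = 30 − 30 = 0
SSE = 4 + 4 + 1 + 1 + 9 + 1 + 0 = 20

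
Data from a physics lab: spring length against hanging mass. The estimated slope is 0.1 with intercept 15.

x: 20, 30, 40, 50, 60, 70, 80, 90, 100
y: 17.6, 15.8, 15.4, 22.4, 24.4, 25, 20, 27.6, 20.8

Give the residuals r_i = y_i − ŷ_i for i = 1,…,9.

0.6, -2.2, -3.6, 2.4, 3.4, 3, -3, 3.6, -4.2

x=20: ŷ = 15 + 0.1·20 = 17; r = 17.6 − 17 = 0.6
x=30: ŷ = 15 + 0.1·30 = 18; r = 15.8 − 18 = -2.2
x=40: ŷ = 15 + 0.1·40 = 19; r = 15.4 − 19 = -3.6
x=50: ŷ = 15 + 0.1·50 = 20; r = 22.4 − 20 = 2.4
x=60: ŷ = 15 + 0.1·60 = 21; r = 24.4 − 21 = 3.4
x=70: ŷ = 15 + 0.1·70 = 22; r = 25 − 22 = 3
x=80: ŷ = 15 + 0.1·80 = 23; r = 20 − 23 = -3
x=90: ŷ = 15 + 0.1·90 = 24; r = 27.6 − 24 = 3.6
x=100: ŷ = 15 + 0.1·100 = 25; r = 20.8 − 25 = -4.2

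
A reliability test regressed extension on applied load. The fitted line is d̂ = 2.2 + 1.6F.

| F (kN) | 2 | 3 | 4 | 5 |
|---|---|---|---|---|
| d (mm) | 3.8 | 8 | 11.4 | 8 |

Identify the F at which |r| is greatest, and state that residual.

F=2: d̂ = 2.2 + 1.6·2 = 5.4; r = 3.8 − 5.4 = -1.6
F=3: d̂ = 2.2 + 1.6·3 = 7; r = 8 − 7 = 1
F=4: d̂ = 2.2 + 1.6·4 = 8.6; r = 11.4 − 8.6 = 2.8
F=5: d̂ = 2.2 + 1.6·5 = 10.2; r = 8 − 10.2 = -2.2
Largest |r| is 2.8 at F = 4, residual 2.8.

F = 4, r = 2.8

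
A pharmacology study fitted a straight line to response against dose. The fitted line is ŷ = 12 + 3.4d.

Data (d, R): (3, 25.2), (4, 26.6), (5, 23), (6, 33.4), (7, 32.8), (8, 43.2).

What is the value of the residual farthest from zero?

e = -6

d=3: ŷ = 12 + 3.4·3 = 22.2; e = 25.2 − 22.2 = 3
d=4: ŷ = 12 + 3.4·4 = 25.6; e = 26.6 − 25.6 = 1
d=5: ŷ = 12 + 3.4·5 = 29; e = 23 − 29 = -6
d=6: ŷ = 12 + 3.4·6 = 32.4; e = 33.4 − 32.4 = 1
d=7: ŷ = 12 + 3.4·7 = 35.8; e = 32.8 − 35.8 = -3
d=8: ŷ = 12 + 3.4·8 = 39.2; e = 43.2 − 39.2 = 4
Largest |e| is 6 at d = 5, residual -6.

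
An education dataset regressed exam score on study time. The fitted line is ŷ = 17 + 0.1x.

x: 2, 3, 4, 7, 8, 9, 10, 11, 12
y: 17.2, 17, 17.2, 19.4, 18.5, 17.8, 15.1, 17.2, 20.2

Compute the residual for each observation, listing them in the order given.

0, -0.3, -0.2, 1.7, 0.7, -0.1, -2.9, -0.9, 2

x=2: ŷ = 17 + 0.1·2 = 17.2; r = 17.2 − 17.2 = 0
x=3: ŷ = 17 + 0.1·3 = 17.3; r = 17 − 17.3 = -0.3
x=4: ŷ = 17 + 0.1·4 = 17.4; r = 17.2 − 17.4 = -0.2
x=7: ŷ = 17 + 0.1·7 = 17.7; r = 19.4 − 17.7 = 1.7
x=8: ŷ = 17 + 0.1·8 = 17.8; r = 18.5 − 17.8 = 0.7
x=9: ŷ = 17 + 0.1·9 = 17.9; r = 17.8 − 17.9 = -0.1
x=10: ŷ = 17 + 0.1·10 = 18; r = 15.1 − 18 = -2.9
x=11: ŷ = 17 + 0.1·11 = 18.1; r = 17.2 − 18.1 = -0.9
x=12: ŷ = 17 + 0.1·12 = 18.2; r = 20.2 − 18.2 = 2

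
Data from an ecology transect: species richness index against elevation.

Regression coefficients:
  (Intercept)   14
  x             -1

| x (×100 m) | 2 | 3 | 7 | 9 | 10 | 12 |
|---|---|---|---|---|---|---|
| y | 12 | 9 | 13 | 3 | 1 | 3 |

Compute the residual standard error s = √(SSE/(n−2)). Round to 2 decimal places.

s = 3.67

x=2: ŷ = 14 − 2 = 12; e = 12 − 12 = 0
x=3: ŷ = 14 − 3 = 11; e = 9 − 11 = -2
x=7: ŷ = 14 − 7 = 7; e = 13 − 7 = 6
x=9: ŷ = 14 − 9 = 5; e = 3 − 5 = -2
x=10: ŷ = 14 − 10 = 4; e = 1 − 4 = -3
x=12: ŷ = 14 − 12 = 2; e = 3 − 2 = 1
SSE = 0 + 4 + 36 + 4 + 9 + 1 = 54
s = √(54/4) = √13.5 ≈ 3.67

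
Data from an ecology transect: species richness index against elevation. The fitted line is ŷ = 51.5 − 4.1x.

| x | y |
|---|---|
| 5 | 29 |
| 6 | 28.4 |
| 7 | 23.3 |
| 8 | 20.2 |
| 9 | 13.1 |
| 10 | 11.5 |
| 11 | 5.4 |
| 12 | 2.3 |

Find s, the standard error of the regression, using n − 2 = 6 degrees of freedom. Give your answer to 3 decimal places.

x=5: ŷ = 51.5 − 4.1·5 = 31; e = 29 − 31 = -2
x=6: ŷ = 51.5 − 4.1·6 = 26.9; e = 28.4 − 26.9 = 1.5
x=7: ŷ = 51.5 − 4.1·7 = 22.8; e = 23.3 − 22.8 = 0.5
x=8: ŷ = 51.5 − 4.1·8 = 18.7; e = 20.2 − 18.7 = 1.5
x=9: ŷ = 51.5 − 4.1·9 = 14.6; e = 13.1 − 14.6 = -1.5
x=10: ŷ = 51.5 − 4.1·10 = 10.5; e = 11.5 − 10.5 = 1
x=11: ŷ = 51.5 − 4.1·11 = 6.4; e = 5.4 − 6.4 = -1
x=12: ŷ = 51.5 − 4.1·12 = 2.3; e = 2.3 − 2.3 = 0
SSE = 4 + 2.25 + 0.25 + 2.25 + 2.25 + 1 + 1 + 0 = 13
s = √(13/6) = √2.16667 ≈ 1.472

s = 1.472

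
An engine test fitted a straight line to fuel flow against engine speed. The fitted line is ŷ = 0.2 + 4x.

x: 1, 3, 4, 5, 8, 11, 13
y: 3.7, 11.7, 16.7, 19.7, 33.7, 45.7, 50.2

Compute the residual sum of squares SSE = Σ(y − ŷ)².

x=1: ŷ = 0.2 + 4·1 = 4.2; e = 3.7 − 4.2 = -0.5
x=3: ŷ = 0.2 + 4·3 = 12.2; e = 11.7 − 12.2 = -0.5
x=4: ŷ = 0.2 + 4·4 = 16.2; e = 16.7 − 16.2 = 0.5
x=5: ŷ = 0.2 + 4·5 = 20.2; e = 19.7 − 20.2 = -0.5
x=8: ŷ = 0.2 + 4·8 = 32.2; e = 33.7 − 32.2 = 1.5
x=11: ŷ = 0.2 + 4·11 = 44.2; e = 45.7 − 44.2 = 1.5
x=13: ŷ = 0.2 + 4·13 = 52.2; e = 50.2 − 52.2 = -2
SSE = 0.25 + 0.25 + 0.25 + 0.25 + 2.25 + 2.25 + 4 = 9.5

SSE = 9.5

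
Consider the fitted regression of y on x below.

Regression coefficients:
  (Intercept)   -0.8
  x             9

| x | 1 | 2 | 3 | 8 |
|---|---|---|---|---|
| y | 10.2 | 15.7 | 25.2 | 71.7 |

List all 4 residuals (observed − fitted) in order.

x=1: ŷ = -0.8 + 9·1 = 8.2; r = 10.2 − 8.2 = 2
x=2: ŷ = -0.8 + 9·2 = 17.2; r = 15.7 − 17.2 = -1.5
x=3: ŷ = -0.8 + 9·3 = 26.2; r = 25.2 − 26.2 = -1
x=8: ŷ = -0.8 + 9·8 = 71.2; r = 71.7 − 71.2 = 0.5

2, -1.5, -1, 0.5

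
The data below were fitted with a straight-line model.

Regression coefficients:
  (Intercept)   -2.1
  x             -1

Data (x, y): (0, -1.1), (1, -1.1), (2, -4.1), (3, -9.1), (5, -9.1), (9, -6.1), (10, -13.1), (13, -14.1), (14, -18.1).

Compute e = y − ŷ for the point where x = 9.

e = 5

ŷ = -2.1 − 9 = -11.1
e = -6.1 − (-11.1) = 5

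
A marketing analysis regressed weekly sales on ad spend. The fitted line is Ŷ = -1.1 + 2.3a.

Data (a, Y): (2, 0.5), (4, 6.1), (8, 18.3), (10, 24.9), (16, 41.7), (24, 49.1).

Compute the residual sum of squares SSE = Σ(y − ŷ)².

a=2: Ŷ = -1.1 + 2.3·2 = 3.5; e = 0.5 − 3.5 = -3
a=4: Ŷ = -1.1 + 2.3·4 = 8.1; e = 6.1 − 8.1 = -2
a=8: Ŷ = -1.1 + 2.3·8 = 17.3; e = 18.3 − 17.3 = 1
a=10: Ŷ = -1.1 + 2.3·10 = 21.9; e = 24.9 − 21.9 = 3
a=16: Ŷ = -1.1 + 2.3·16 = 35.7; e = 41.7 − 35.7 = 6
a=24: Ŷ = -1.1 + 2.3·24 = 54.1; e = 49.1 − 54.1 = -5
SSE = 9 + 4 + 1 + 9 + 36 + 25 = 84

SSE = 84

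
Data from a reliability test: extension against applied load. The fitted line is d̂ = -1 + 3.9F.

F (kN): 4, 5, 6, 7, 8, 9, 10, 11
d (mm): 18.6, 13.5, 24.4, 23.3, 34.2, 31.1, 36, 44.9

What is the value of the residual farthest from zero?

r = -5

F=4: d̂ = -1 + 3.9·4 = 14.6; r = 18.6 − 14.6 = 4
F=5: d̂ = -1 + 3.9·5 = 18.5; r = 13.5 − 18.5 = -5
F=6: d̂ = -1 + 3.9·6 = 22.4; r = 24.4 − 22.4 = 2
F=7: d̂ = -1 + 3.9·7 = 26.3; r = 23.3 − 26.3 = -3
F=8: d̂ = -1 + 3.9·8 = 30.2; r = 34.2 − 30.2 = 4
F=9: d̂ = -1 + 3.9·9 = 34.1; r = 31.1 − 34.1 = -3
F=10: d̂ = -1 + 3.9·10 = 38; r = 36 − 38 = -2
F=11: d̂ = -1 + 3.9·11 = 41.9; r = 44.9 − 41.9 = 3
Largest |r| is 5 at F = 5, residual -5.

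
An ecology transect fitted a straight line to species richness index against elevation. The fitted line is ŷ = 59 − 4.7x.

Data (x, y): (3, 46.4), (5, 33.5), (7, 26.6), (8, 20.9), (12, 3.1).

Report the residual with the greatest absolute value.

x=3: ŷ = 59 − 4.7·3 = 44.9; r = 46.4 − 44.9 = 1.5
x=5: ŷ = 59 − 4.7·5 = 35.5; r = 33.5 − 35.5 = -2
x=7: ŷ = 59 − 4.7·7 = 26.1; r = 26.6 − 26.1 = 0.5
x=8: ŷ = 59 − 4.7·8 = 21.4; r = 20.9 − 21.4 = -0.5
x=12: ŷ = 59 − 4.7·12 = 2.6; r = 3.1 − 2.6 = 0.5
Largest |r| is 2 at x = 5, residual -2.

r = -2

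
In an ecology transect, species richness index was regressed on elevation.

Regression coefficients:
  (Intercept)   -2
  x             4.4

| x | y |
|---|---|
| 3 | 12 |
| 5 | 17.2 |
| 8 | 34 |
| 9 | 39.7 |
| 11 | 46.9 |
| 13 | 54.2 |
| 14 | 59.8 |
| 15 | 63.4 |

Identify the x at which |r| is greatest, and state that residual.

x = 5, r = -2.8

x=3: ŷ = -2 + 4.4·3 = 11.2; r = 12 − 11.2 = 0.8
x=5: ŷ = -2 + 4.4·5 = 20; r = 17.2 − 20 = -2.8
x=8: ŷ = -2 + 4.4·8 = 33.2; r = 34 − 33.2 = 0.8
x=9: ŷ = -2 + 4.4·9 = 37.6; r = 39.7 − 37.6 = 2.1
x=11: ŷ = -2 + 4.4·11 = 46.4; r = 46.9 − 46.4 = 0.5
x=13: ŷ = -2 + 4.4·13 = 55.2; r = 54.2 − 55.2 = -1
x=14: ŷ = -2 + 4.4·14 = 59.6; r = 59.8 − 59.6 = 0.2
x=15: ŷ = -2 + 4.4·15 = 64; r = 63.4 − 64 = -0.6
Largest |r| is 2.8 at x = 5, residual -2.8.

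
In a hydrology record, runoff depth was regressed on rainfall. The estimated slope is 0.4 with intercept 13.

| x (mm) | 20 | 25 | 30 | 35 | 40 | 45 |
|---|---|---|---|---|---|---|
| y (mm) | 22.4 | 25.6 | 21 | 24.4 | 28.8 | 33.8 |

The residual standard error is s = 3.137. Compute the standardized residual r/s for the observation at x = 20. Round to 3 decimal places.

ŷ = 13 + 0.4·20 = 21
r = 22.4 − 21 = 1.4
r/s = 1.4 / 3.137 = 0.446

0.446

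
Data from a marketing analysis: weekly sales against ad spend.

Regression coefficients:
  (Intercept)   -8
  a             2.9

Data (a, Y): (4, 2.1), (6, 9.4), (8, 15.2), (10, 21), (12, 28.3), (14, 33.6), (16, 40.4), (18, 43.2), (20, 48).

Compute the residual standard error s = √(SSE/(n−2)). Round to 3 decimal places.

a=4: Ŷ = -8 + 2.9·4 = 3.6; r = 2.1 − 3.6 = -1.5
a=6: Ŷ = -8 + 2.9·6 = 9.4; r = 9.4 − 9.4 = 0
a=8: Ŷ = -8 + 2.9·8 = 15.2; r = 15.2 − 15.2 = 0
a=10: Ŷ = -8 + 2.9·10 = 21; r = 21 − 21 = 0
a=12: Ŷ = -8 + 2.9·12 = 26.8; r = 28.3 − 26.8 = 1.5
a=14: Ŷ = -8 + 2.9·14 = 32.6; r = 33.6 − 32.6 = 1
a=16: Ŷ = -8 + 2.9·16 = 38.4; r = 40.4 − 38.4 = 2
a=18: Ŷ = -8 + 2.9·18 = 44.2; r = 43.2 − 44.2 = -1
a=20: Ŷ = -8 + 2.9·20 = 50; r = 48 − 50 = -2
SSE = 2.25 + 0 + 0 + 0 + 2.25 + 1 + 4 + 1 + 4 = 14.5
s = √(14.5/7) = √2.07143 ≈ 1.439

s = 1.439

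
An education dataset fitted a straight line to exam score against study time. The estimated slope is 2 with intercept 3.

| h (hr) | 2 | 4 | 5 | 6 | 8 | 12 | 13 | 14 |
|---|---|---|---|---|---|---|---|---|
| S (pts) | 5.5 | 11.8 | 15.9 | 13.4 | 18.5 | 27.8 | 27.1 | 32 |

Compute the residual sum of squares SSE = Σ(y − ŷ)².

h=2: ŷ = 3 + 2·2 = 7; r = 5.5 − 7 = -1.5
h=4: ŷ = 3 + 2·4 = 11; r = 11.8 − 11 = 0.8
h=5: ŷ = 3 + 2·5 = 13; r = 15.9 − 13 = 2.9
h=6: ŷ = 3 + 2·6 = 15; r = 13.4 − 15 = -1.6
h=8: ŷ = 3 + 2·8 = 19; r = 18.5 − 19 = -0.5
h=12: ŷ = 3 + 2·12 = 27; r = 27.8 − 27 = 0.8
h=13: ŷ = 3 + 2·13 = 29; r = 27.1 − 29 = -1.9
h=14: ŷ = 3 + 2·14 = 31; r = 32 − 31 = 1
SSE = 2.25 + 0.64 + 8.41 + 2.56 + 0.25 + 0.64 + 3.61 + 1 = 19.36

SSE = 19.36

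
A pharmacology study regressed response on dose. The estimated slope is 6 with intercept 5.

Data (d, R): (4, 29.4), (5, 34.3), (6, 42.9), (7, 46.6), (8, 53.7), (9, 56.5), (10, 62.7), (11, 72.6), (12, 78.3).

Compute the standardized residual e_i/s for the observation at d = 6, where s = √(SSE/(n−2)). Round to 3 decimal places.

1.105

d=4: ŷ = 5 + 6·4 = 29; e = 29.4 − 29 = 0.4
d=5: ŷ = 5 + 6·5 = 35; e = 34.3 − 35 = -0.7
d=6: ŷ = 5 + 6·6 = 41; e = 42.9 − 41 = 1.9
d=7: ŷ = 5 + 6·7 = 47; e = 46.6 − 47 = -0.4
d=8: ŷ = 5 + 6·8 = 53; e = 53.7 − 53 = 0.7
d=9: ŷ = 5 + 6·9 = 59; e = 56.5 − 59 = -2.5
d=10: ŷ = 5 + 6·10 = 65; e = 62.7 − 65 = -2.3
d=11: ŷ = 5 + 6·11 = 71; e = 72.6 − 71 = 1.6
d=12: ŷ = 5 + 6·12 = 77; e = 78.3 − 77 = 1.3
SSE = 0.16 + 0.49 + 3.61 + 0.16 + 0.49 + 6.25 + 5.29 + 2.56 + 1.69 = 20.7
s = √(20.7/7) = 1.71963
e/s = 1.9 / 1.71963 = 1.105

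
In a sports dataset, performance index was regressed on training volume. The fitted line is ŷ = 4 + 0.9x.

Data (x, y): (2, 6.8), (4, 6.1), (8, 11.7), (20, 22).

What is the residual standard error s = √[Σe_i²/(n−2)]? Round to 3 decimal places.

s = 1.323

x=2: ŷ = 4 + 0.9·2 = 5.8; e = 6.8 − 5.8 = 1
x=4: ŷ = 4 + 0.9·4 = 7.6; e = 6.1 − 7.6 = -1.5
x=8: ŷ = 4 + 0.9·8 = 11.2; e = 11.7 − 11.2 = 0.5
x=20: ŷ = 4 + 0.9·20 = 22; e = 22 − 22 = 0
SSE = 1 + 2.25 + 0.25 + 0 = 3.5
s = √(3.5/2) = √1.75 ≈ 1.323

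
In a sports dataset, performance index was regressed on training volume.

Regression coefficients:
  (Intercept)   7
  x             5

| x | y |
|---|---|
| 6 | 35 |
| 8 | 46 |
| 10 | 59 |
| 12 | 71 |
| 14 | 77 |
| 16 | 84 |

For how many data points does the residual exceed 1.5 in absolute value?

4

x=6: ŷ = 7 + 5·6 = 37; r = 35 − 37 = -2
x=8: ŷ = 7 + 5·8 = 47; r = 46 − 47 = -1
x=10: ŷ = 7 + 5·10 = 57; r = 59 − 57 = 2
x=12: ŷ = 7 + 5·12 = 67; r = 71 − 67 = 4
x=14: ŷ = 7 + 5·14 = 77; r = 77 − 77 = 0
x=16: ŷ = 7 + 5·16 = 87; r = 84 − 87 = -3
|r| > 1.5: x=6 (|r|=2), x=10 (|r|=2), x=12 (|r|=4), x=16 (|r|=3) → 4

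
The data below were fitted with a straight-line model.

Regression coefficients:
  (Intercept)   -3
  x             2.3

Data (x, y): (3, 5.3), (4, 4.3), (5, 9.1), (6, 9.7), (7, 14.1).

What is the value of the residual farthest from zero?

r = -1.9

x=3: ŷ = -3 + 2.3·3 = 3.9; r = 5.3 − 3.9 = 1.4
x=4: ŷ = -3 + 2.3·4 = 6.2; r = 4.3 − 6.2 = -1.9
x=5: ŷ = -3 + 2.3·5 = 8.5; r = 9.1 − 8.5 = 0.6
x=6: ŷ = -3 + 2.3·6 = 10.8; r = 9.7 − 10.8 = -1.1
x=7: ŷ = -3 + 2.3·7 = 13.1; r = 14.1 − 13.1 = 1
Largest |r| is 1.9 at x = 4, residual -1.9.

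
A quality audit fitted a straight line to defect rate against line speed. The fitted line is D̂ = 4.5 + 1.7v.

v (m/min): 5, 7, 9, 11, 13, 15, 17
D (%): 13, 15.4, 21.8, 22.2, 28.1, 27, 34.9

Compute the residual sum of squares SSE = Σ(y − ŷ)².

v=5: D̂ = 4.5 + 1.7·5 = 13; e = 13 − 13 = 0
v=7: D̂ = 4.5 + 1.7·7 = 16.4; e = 15.4 − 16.4 = -1
v=9: D̂ = 4.5 + 1.7·9 = 19.8; e = 21.8 − 19.8 = 2
v=11: D̂ = 4.5 + 1.7·11 = 23.2; e = 22.2 − 23.2 = -1
v=13: D̂ = 4.5 + 1.7·13 = 26.6; e = 28.1 − 26.6 = 1.5
v=15: D̂ = 4.5 + 1.7·15 = 30; e = 27 − 30 = -3
v=17: D̂ = 4.5 + 1.7·17 = 33.4; e = 34.9 − 33.4 = 1.5
SSE = 0 + 1 + 4 + 1 + 2.25 + 9 + 2.25 = 19.5

SSE = 19.5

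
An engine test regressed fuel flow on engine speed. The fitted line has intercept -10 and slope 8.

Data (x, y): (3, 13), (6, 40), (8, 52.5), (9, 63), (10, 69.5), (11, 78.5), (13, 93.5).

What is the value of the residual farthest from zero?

e = 2

x=3: ŷ = -10 + 8·3 = 14; e = 13 − 14 = -1
x=6: ŷ = -10 + 8·6 = 38; e = 40 − 38 = 2
x=8: ŷ = -10 + 8·8 = 54; e = 52.5 − 54 = -1.5
x=9: ŷ = -10 + 8·9 = 62; e = 63 − 62 = 1
x=10: ŷ = -10 + 8·10 = 70; e = 69.5 − 70 = -0.5
x=11: ŷ = -10 + 8·11 = 78; e = 78.5 − 78 = 0.5
x=13: ŷ = -10 + 8·13 = 94; e = 93.5 − 94 = -0.5
Largest |e| is 2 at x = 6, residual 2.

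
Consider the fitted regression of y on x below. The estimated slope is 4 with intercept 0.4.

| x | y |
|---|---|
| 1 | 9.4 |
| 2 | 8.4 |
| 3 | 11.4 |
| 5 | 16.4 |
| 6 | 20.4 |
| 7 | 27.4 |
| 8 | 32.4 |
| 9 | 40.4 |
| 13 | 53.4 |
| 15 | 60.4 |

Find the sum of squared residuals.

SSE = 76

x=1: ŷ = 0.4 + 4·1 = 4.4; r = 9.4 − 4.4 = 5
x=2: ŷ = 0.4 + 4·2 = 8.4; r = 8.4 − 8.4 = 0
x=3: ŷ = 0.4 + 4·3 = 12.4; r = 11.4 − 12.4 = -1
x=5: ŷ = 0.4 + 4·5 = 20.4; r = 16.4 − 20.4 = -4
x=6: ŷ = 0.4 + 4·6 = 24.4; r = 20.4 − 24.4 = -4
x=7: ŷ = 0.4 + 4·7 = 28.4; r = 27.4 − 28.4 = -1
x=8: ŷ = 0.4 + 4·8 = 32.4; r = 32.4 − 32.4 = 0
x=9: ŷ = 0.4 + 4·9 = 36.4; r = 40.4 − 36.4 = 4
x=13: ŷ = 0.4 + 4·13 = 52.4; r = 53.4 − 52.4 = 1
x=15: ŷ = 0.4 + 4·15 = 60.4; r = 60.4 − 60.4 = 0
SSE = 25 + 0 + 1 + 16 + 16 + 1 + 0 + 16 + 1 + 0 = 76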